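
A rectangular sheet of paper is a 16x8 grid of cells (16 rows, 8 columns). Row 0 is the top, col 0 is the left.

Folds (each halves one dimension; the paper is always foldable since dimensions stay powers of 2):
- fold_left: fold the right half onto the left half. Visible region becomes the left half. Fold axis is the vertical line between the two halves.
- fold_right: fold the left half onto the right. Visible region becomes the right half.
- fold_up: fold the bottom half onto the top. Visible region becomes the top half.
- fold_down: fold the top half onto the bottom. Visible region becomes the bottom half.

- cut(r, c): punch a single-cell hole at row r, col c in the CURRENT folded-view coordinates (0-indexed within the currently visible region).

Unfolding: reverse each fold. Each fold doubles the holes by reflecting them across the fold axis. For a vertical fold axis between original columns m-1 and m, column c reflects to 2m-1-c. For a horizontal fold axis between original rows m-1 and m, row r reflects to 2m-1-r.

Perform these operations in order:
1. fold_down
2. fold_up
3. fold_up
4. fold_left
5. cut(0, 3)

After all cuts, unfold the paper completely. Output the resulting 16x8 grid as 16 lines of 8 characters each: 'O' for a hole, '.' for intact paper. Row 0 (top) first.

Op 1 fold_down: fold axis h@8; visible region now rows[8,16) x cols[0,8) = 8x8
Op 2 fold_up: fold axis h@12; visible region now rows[8,12) x cols[0,8) = 4x8
Op 3 fold_up: fold axis h@10; visible region now rows[8,10) x cols[0,8) = 2x8
Op 4 fold_left: fold axis v@4; visible region now rows[8,10) x cols[0,4) = 2x4
Op 5 cut(0, 3): punch at orig (8,3); cuts so far [(8, 3)]; region rows[8,10) x cols[0,4) = 2x4
Unfold 1 (reflect across v@4): 2 holes -> [(8, 3), (8, 4)]
Unfold 2 (reflect across h@10): 4 holes -> [(8, 3), (8, 4), (11, 3), (11, 4)]
Unfold 3 (reflect across h@12): 8 holes -> [(8, 3), (8, 4), (11, 3), (11, 4), (12, 3), (12, 4), (15, 3), (15, 4)]
Unfold 4 (reflect across h@8): 16 holes -> [(0, 3), (0, 4), (3, 3), (3, 4), (4, 3), (4, 4), (7, 3), (7, 4), (8, 3), (8, 4), (11, 3), (11, 4), (12, 3), (12, 4), (15, 3), (15, 4)]

Answer: ...OO...
........
........
...OO...
...OO...
........
........
...OO...
...OO...
........
........
...OO...
...OO...
........
........
...OO...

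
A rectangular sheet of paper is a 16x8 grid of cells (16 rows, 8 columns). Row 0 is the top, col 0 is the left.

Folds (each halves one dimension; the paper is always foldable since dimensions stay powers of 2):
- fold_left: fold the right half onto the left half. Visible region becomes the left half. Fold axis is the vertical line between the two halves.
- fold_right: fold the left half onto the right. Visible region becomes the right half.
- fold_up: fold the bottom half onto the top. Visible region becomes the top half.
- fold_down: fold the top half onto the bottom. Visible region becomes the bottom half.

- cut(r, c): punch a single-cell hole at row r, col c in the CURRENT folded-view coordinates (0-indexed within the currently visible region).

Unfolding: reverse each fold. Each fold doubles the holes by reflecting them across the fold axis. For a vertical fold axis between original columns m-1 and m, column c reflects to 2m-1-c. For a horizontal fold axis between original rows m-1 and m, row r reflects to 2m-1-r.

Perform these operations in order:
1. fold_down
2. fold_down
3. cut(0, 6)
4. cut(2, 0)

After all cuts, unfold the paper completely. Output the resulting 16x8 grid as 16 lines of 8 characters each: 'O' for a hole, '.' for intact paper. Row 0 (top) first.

Op 1 fold_down: fold axis h@8; visible region now rows[8,16) x cols[0,8) = 8x8
Op 2 fold_down: fold axis h@12; visible region now rows[12,16) x cols[0,8) = 4x8
Op 3 cut(0, 6): punch at orig (12,6); cuts so far [(12, 6)]; region rows[12,16) x cols[0,8) = 4x8
Op 4 cut(2, 0): punch at orig (14,0); cuts so far [(12, 6), (14, 0)]; region rows[12,16) x cols[0,8) = 4x8
Unfold 1 (reflect across h@12): 4 holes -> [(9, 0), (11, 6), (12, 6), (14, 0)]
Unfold 2 (reflect across h@8): 8 holes -> [(1, 0), (3, 6), (4, 6), (6, 0), (9, 0), (11, 6), (12, 6), (14, 0)]

Answer: ........
O.......
........
......O.
......O.
........
O.......
........
........
O.......
........
......O.
......O.
........
O.......
........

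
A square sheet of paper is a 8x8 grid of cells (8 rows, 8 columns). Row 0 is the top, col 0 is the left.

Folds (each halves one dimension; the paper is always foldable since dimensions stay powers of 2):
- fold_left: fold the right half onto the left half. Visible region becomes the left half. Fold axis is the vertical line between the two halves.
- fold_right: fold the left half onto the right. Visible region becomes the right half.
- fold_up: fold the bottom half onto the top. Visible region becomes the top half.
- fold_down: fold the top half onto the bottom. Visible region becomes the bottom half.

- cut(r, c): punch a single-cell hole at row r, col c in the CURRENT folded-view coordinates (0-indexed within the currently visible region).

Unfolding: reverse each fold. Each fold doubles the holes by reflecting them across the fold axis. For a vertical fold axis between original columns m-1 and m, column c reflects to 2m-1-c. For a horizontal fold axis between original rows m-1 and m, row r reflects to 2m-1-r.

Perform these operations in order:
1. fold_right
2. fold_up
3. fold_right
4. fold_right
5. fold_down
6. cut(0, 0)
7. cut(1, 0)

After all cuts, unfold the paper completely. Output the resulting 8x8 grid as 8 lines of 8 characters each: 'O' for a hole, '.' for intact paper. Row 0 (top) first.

Answer: OOOOOOOO
OOOOOOOO
OOOOOOOO
OOOOOOOO
OOOOOOOO
OOOOOOOO
OOOOOOOO
OOOOOOOO

Derivation:
Op 1 fold_right: fold axis v@4; visible region now rows[0,8) x cols[4,8) = 8x4
Op 2 fold_up: fold axis h@4; visible region now rows[0,4) x cols[4,8) = 4x4
Op 3 fold_right: fold axis v@6; visible region now rows[0,4) x cols[6,8) = 4x2
Op 4 fold_right: fold axis v@7; visible region now rows[0,4) x cols[7,8) = 4x1
Op 5 fold_down: fold axis h@2; visible region now rows[2,4) x cols[7,8) = 2x1
Op 6 cut(0, 0): punch at orig (2,7); cuts so far [(2, 7)]; region rows[2,4) x cols[7,8) = 2x1
Op 7 cut(1, 0): punch at orig (3,7); cuts so far [(2, 7), (3, 7)]; region rows[2,4) x cols[7,8) = 2x1
Unfold 1 (reflect across h@2): 4 holes -> [(0, 7), (1, 7), (2, 7), (3, 7)]
Unfold 2 (reflect across v@7): 8 holes -> [(0, 6), (0, 7), (1, 6), (1, 7), (2, 6), (2, 7), (3, 6), (3, 7)]
Unfold 3 (reflect across v@6): 16 holes -> [(0, 4), (0, 5), (0, 6), (0, 7), (1, 4), (1, 5), (1, 6), (1, 7), (2, 4), (2, 5), (2, 6), (2, 7), (3, 4), (3, 5), (3, 6), (3, 7)]
Unfold 4 (reflect across h@4): 32 holes -> [(0, 4), (0, 5), (0, 6), (0, 7), (1, 4), (1, 5), (1, 6), (1, 7), (2, 4), (2, 5), (2, 6), (2, 7), (3, 4), (3, 5), (3, 6), (3, 7), (4, 4), (4, 5), (4, 6), (4, 7), (5, 4), (5, 5), (5, 6), (5, 7), (6, 4), (6, 5), (6, 6), (6, 7), (7, 4), (7, 5), (7, 6), (7, 7)]
Unfold 5 (reflect across v@4): 64 holes -> [(0, 0), (0, 1), (0, 2), (0, 3), (0, 4), (0, 5), (0, 6), (0, 7), (1, 0), (1, 1), (1, 2), (1, 3), (1, 4), (1, 5), (1, 6), (1, 7), (2, 0), (2, 1), (2, 2), (2, 3), (2, 4), (2, 5), (2, 6), (2, 7), (3, 0), (3, 1), (3, 2), (3, 3), (3, 4), (3, 5), (3, 6), (3, 7), (4, 0), (4, 1), (4, 2), (4, 3), (4, 4), (4, 5), (4, 6), (4, 7), (5, 0), (5, 1), (5, 2), (5, 3), (5, 4), (5, 5), (5, 6), (5, 7), (6, 0), (6, 1), (6, 2), (6, 3), (6, 4), (6, 5), (6, 6), (6, 7), (7, 0), (7, 1), (7, 2), (7, 3), (7, 4), (7, 5), (7, 6), (7, 7)]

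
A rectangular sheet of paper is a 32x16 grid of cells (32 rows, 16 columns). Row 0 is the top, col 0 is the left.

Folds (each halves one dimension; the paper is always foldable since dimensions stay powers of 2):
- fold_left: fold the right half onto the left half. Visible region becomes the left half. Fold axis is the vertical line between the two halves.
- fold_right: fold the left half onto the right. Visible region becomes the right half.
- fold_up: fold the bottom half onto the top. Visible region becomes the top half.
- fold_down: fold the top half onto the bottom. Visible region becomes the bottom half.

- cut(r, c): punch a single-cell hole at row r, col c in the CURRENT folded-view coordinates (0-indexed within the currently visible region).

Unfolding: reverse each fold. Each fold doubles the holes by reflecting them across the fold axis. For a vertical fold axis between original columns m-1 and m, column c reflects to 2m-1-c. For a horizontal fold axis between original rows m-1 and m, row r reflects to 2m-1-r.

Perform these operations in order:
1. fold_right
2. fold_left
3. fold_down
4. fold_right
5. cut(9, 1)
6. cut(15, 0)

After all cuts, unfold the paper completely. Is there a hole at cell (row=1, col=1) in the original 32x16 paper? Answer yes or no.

Answer: no

Derivation:
Op 1 fold_right: fold axis v@8; visible region now rows[0,32) x cols[8,16) = 32x8
Op 2 fold_left: fold axis v@12; visible region now rows[0,32) x cols[8,12) = 32x4
Op 3 fold_down: fold axis h@16; visible region now rows[16,32) x cols[8,12) = 16x4
Op 4 fold_right: fold axis v@10; visible region now rows[16,32) x cols[10,12) = 16x2
Op 5 cut(9, 1): punch at orig (25,11); cuts so far [(25, 11)]; region rows[16,32) x cols[10,12) = 16x2
Op 6 cut(15, 0): punch at orig (31,10); cuts so far [(25, 11), (31, 10)]; region rows[16,32) x cols[10,12) = 16x2
Unfold 1 (reflect across v@10): 4 holes -> [(25, 8), (25, 11), (31, 9), (31, 10)]
Unfold 2 (reflect across h@16): 8 holes -> [(0, 9), (0, 10), (6, 8), (6, 11), (25, 8), (25, 11), (31, 9), (31, 10)]
Unfold 3 (reflect across v@12): 16 holes -> [(0, 9), (0, 10), (0, 13), (0, 14), (6, 8), (6, 11), (6, 12), (6, 15), (25, 8), (25, 11), (25, 12), (25, 15), (31, 9), (31, 10), (31, 13), (31, 14)]
Unfold 4 (reflect across v@8): 32 holes -> [(0, 1), (0, 2), (0, 5), (0, 6), (0, 9), (0, 10), (0, 13), (0, 14), (6, 0), (6, 3), (6, 4), (6, 7), (6, 8), (6, 11), (6, 12), (6, 15), (25, 0), (25, 3), (25, 4), (25, 7), (25, 8), (25, 11), (25, 12), (25, 15), (31, 1), (31, 2), (31, 5), (31, 6), (31, 9), (31, 10), (31, 13), (31, 14)]
Holes: [(0, 1), (0, 2), (0, 5), (0, 6), (0, 9), (0, 10), (0, 13), (0, 14), (6, 0), (6, 3), (6, 4), (6, 7), (6, 8), (6, 11), (6, 12), (6, 15), (25, 0), (25, 3), (25, 4), (25, 7), (25, 8), (25, 11), (25, 12), (25, 15), (31, 1), (31, 2), (31, 5), (31, 6), (31, 9), (31, 10), (31, 13), (31, 14)]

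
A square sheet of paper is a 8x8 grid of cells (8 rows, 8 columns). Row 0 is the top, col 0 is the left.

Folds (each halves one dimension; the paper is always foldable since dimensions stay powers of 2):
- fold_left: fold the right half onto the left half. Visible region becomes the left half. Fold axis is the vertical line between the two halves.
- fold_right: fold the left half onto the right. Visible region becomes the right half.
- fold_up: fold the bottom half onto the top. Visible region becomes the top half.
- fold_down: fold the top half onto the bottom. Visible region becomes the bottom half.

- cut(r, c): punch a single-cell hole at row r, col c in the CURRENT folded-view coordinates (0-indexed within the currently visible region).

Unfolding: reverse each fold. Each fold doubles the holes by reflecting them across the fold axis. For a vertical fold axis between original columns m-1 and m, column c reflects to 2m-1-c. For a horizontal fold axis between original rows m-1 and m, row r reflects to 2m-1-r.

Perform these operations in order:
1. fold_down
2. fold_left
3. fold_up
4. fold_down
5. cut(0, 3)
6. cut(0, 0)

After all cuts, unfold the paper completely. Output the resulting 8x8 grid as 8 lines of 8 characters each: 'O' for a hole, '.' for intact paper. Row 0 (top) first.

Answer: O..OO..O
O..OO..O
O..OO..O
O..OO..O
O..OO..O
O..OO..O
O..OO..O
O..OO..O

Derivation:
Op 1 fold_down: fold axis h@4; visible region now rows[4,8) x cols[0,8) = 4x8
Op 2 fold_left: fold axis v@4; visible region now rows[4,8) x cols[0,4) = 4x4
Op 3 fold_up: fold axis h@6; visible region now rows[4,6) x cols[0,4) = 2x4
Op 4 fold_down: fold axis h@5; visible region now rows[5,6) x cols[0,4) = 1x4
Op 5 cut(0, 3): punch at orig (5,3); cuts so far [(5, 3)]; region rows[5,6) x cols[0,4) = 1x4
Op 6 cut(0, 0): punch at orig (5,0); cuts so far [(5, 0), (5, 3)]; region rows[5,6) x cols[0,4) = 1x4
Unfold 1 (reflect across h@5): 4 holes -> [(4, 0), (4, 3), (5, 0), (5, 3)]
Unfold 2 (reflect across h@6): 8 holes -> [(4, 0), (4, 3), (5, 0), (5, 3), (6, 0), (6, 3), (7, 0), (7, 3)]
Unfold 3 (reflect across v@4): 16 holes -> [(4, 0), (4, 3), (4, 4), (4, 7), (5, 0), (5, 3), (5, 4), (5, 7), (6, 0), (6, 3), (6, 4), (6, 7), (7, 0), (7, 3), (7, 4), (7, 7)]
Unfold 4 (reflect across h@4): 32 holes -> [(0, 0), (0, 3), (0, 4), (0, 7), (1, 0), (1, 3), (1, 4), (1, 7), (2, 0), (2, 3), (2, 4), (2, 7), (3, 0), (3, 3), (3, 4), (3, 7), (4, 0), (4, 3), (4, 4), (4, 7), (5, 0), (5, 3), (5, 4), (5, 7), (6, 0), (6, 3), (6, 4), (6, 7), (7, 0), (7, 3), (7, 4), (7, 7)]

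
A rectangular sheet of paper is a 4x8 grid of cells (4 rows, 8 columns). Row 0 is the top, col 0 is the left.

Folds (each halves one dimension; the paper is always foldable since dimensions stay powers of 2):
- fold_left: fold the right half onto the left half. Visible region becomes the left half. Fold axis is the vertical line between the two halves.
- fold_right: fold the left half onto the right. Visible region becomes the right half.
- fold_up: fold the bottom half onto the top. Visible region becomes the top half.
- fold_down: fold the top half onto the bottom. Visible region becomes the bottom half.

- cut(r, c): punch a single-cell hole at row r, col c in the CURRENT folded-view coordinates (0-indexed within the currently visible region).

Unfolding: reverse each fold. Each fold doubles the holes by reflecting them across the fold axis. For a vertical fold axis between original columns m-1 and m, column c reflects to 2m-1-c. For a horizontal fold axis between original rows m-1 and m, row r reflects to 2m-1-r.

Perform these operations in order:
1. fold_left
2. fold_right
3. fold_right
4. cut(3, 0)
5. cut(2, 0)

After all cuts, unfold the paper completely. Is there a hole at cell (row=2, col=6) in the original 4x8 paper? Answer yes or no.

Answer: yes

Derivation:
Op 1 fold_left: fold axis v@4; visible region now rows[0,4) x cols[0,4) = 4x4
Op 2 fold_right: fold axis v@2; visible region now rows[0,4) x cols[2,4) = 4x2
Op 3 fold_right: fold axis v@3; visible region now rows[0,4) x cols[3,4) = 4x1
Op 4 cut(3, 0): punch at orig (3,3); cuts so far [(3, 3)]; region rows[0,4) x cols[3,4) = 4x1
Op 5 cut(2, 0): punch at orig (2,3); cuts so far [(2, 3), (3, 3)]; region rows[0,4) x cols[3,4) = 4x1
Unfold 1 (reflect across v@3): 4 holes -> [(2, 2), (2, 3), (3, 2), (3, 3)]
Unfold 2 (reflect across v@2): 8 holes -> [(2, 0), (2, 1), (2, 2), (2, 3), (3, 0), (3, 1), (3, 2), (3, 3)]
Unfold 3 (reflect across v@4): 16 holes -> [(2, 0), (2, 1), (2, 2), (2, 3), (2, 4), (2, 5), (2, 6), (2, 7), (3, 0), (3, 1), (3, 2), (3, 3), (3, 4), (3, 5), (3, 6), (3, 7)]
Holes: [(2, 0), (2, 1), (2, 2), (2, 3), (2, 4), (2, 5), (2, 6), (2, 7), (3, 0), (3, 1), (3, 2), (3, 3), (3, 4), (3, 5), (3, 6), (3, 7)]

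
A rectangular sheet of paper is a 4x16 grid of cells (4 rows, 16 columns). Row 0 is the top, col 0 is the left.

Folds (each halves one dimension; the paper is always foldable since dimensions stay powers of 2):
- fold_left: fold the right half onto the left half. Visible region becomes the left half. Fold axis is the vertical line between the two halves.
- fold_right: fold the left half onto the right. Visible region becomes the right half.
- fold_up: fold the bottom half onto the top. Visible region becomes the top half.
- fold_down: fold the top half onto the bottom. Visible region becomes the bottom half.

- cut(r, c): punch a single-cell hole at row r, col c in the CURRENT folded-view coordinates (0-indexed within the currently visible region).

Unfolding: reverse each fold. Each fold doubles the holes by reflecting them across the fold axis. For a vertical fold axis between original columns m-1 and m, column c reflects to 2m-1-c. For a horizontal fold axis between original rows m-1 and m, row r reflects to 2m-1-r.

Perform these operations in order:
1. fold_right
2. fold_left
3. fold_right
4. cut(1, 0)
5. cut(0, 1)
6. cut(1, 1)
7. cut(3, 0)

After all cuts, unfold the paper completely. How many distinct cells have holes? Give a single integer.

Answer: 32

Derivation:
Op 1 fold_right: fold axis v@8; visible region now rows[0,4) x cols[8,16) = 4x8
Op 2 fold_left: fold axis v@12; visible region now rows[0,4) x cols[8,12) = 4x4
Op 3 fold_right: fold axis v@10; visible region now rows[0,4) x cols[10,12) = 4x2
Op 4 cut(1, 0): punch at orig (1,10); cuts so far [(1, 10)]; region rows[0,4) x cols[10,12) = 4x2
Op 5 cut(0, 1): punch at orig (0,11); cuts so far [(0, 11), (1, 10)]; region rows[0,4) x cols[10,12) = 4x2
Op 6 cut(1, 1): punch at orig (1,11); cuts so far [(0, 11), (1, 10), (1, 11)]; region rows[0,4) x cols[10,12) = 4x2
Op 7 cut(3, 0): punch at orig (3,10); cuts so far [(0, 11), (1, 10), (1, 11), (3, 10)]; region rows[0,4) x cols[10,12) = 4x2
Unfold 1 (reflect across v@10): 8 holes -> [(0, 8), (0, 11), (1, 8), (1, 9), (1, 10), (1, 11), (3, 9), (3, 10)]
Unfold 2 (reflect across v@12): 16 holes -> [(0, 8), (0, 11), (0, 12), (0, 15), (1, 8), (1, 9), (1, 10), (1, 11), (1, 12), (1, 13), (1, 14), (1, 15), (3, 9), (3, 10), (3, 13), (3, 14)]
Unfold 3 (reflect across v@8): 32 holes -> [(0, 0), (0, 3), (0, 4), (0, 7), (0, 8), (0, 11), (0, 12), (0, 15), (1, 0), (1, 1), (1, 2), (1, 3), (1, 4), (1, 5), (1, 6), (1, 7), (1, 8), (1, 9), (1, 10), (1, 11), (1, 12), (1, 13), (1, 14), (1, 15), (3, 1), (3, 2), (3, 5), (3, 6), (3, 9), (3, 10), (3, 13), (3, 14)]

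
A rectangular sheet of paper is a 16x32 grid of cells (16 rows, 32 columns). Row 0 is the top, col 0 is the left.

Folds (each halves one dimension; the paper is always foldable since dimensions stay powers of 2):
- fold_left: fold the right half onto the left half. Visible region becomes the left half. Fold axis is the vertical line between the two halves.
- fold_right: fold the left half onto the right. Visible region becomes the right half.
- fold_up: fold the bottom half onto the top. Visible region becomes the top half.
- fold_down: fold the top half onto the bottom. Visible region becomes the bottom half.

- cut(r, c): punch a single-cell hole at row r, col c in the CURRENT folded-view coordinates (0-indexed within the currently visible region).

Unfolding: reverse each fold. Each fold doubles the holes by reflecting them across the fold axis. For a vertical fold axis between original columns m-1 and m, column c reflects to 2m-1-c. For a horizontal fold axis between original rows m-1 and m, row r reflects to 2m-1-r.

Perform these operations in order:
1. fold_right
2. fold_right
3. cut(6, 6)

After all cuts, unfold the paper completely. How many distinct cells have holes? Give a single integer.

Op 1 fold_right: fold axis v@16; visible region now rows[0,16) x cols[16,32) = 16x16
Op 2 fold_right: fold axis v@24; visible region now rows[0,16) x cols[24,32) = 16x8
Op 3 cut(6, 6): punch at orig (6,30); cuts so far [(6, 30)]; region rows[0,16) x cols[24,32) = 16x8
Unfold 1 (reflect across v@24): 2 holes -> [(6, 17), (6, 30)]
Unfold 2 (reflect across v@16): 4 holes -> [(6, 1), (6, 14), (6, 17), (6, 30)]

Answer: 4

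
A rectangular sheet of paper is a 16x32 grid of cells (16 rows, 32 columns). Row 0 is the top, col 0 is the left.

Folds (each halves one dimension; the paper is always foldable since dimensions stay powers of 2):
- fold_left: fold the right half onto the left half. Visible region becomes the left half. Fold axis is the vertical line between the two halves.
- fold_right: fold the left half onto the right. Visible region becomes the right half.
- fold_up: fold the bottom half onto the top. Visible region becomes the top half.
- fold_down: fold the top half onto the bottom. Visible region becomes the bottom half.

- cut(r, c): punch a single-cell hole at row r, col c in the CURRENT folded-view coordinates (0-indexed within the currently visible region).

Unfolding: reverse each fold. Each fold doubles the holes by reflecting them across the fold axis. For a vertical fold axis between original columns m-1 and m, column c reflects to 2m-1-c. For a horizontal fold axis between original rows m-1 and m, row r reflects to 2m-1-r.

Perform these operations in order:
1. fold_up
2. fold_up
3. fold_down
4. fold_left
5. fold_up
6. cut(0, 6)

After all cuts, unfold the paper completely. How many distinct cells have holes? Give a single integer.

Op 1 fold_up: fold axis h@8; visible region now rows[0,8) x cols[0,32) = 8x32
Op 2 fold_up: fold axis h@4; visible region now rows[0,4) x cols[0,32) = 4x32
Op 3 fold_down: fold axis h@2; visible region now rows[2,4) x cols[0,32) = 2x32
Op 4 fold_left: fold axis v@16; visible region now rows[2,4) x cols[0,16) = 2x16
Op 5 fold_up: fold axis h@3; visible region now rows[2,3) x cols[0,16) = 1x16
Op 6 cut(0, 6): punch at orig (2,6); cuts so far [(2, 6)]; region rows[2,3) x cols[0,16) = 1x16
Unfold 1 (reflect across h@3): 2 holes -> [(2, 6), (3, 6)]
Unfold 2 (reflect across v@16): 4 holes -> [(2, 6), (2, 25), (3, 6), (3, 25)]
Unfold 3 (reflect across h@2): 8 holes -> [(0, 6), (0, 25), (1, 6), (1, 25), (2, 6), (2, 25), (3, 6), (3, 25)]
Unfold 4 (reflect across h@4): 16 holes -> [(0, 6), (0, 25), (1, 6), (1, 25), (2, 6), (2, 25), (3, 6), (3, 25), (4, 6), (4, 25), (5, 6), (5, 25), (6, 6), (6, 25), (7, 6), (7, 25)]
Unfold 5 (reflect across h@8): 32 holes -> [(0, 6), (0, 25), (1, 6), (1, 25), (2, 6), (2, 25), (3, 6), (3, 25), (4, 6), (4, 25), (5, 6), (5, 25), (6, 6), (6, 25), (7, 6), (7, 25), (8, 6), (8, 25), (9, 6), (9, 25), (10, 6), (10, 25), (11, 6), (11, 25), (12, 6), (12, 25), (13, 6), (13, 25), (14, 6), (14, 25), (15, 6), (15, 25)]

Answer: 32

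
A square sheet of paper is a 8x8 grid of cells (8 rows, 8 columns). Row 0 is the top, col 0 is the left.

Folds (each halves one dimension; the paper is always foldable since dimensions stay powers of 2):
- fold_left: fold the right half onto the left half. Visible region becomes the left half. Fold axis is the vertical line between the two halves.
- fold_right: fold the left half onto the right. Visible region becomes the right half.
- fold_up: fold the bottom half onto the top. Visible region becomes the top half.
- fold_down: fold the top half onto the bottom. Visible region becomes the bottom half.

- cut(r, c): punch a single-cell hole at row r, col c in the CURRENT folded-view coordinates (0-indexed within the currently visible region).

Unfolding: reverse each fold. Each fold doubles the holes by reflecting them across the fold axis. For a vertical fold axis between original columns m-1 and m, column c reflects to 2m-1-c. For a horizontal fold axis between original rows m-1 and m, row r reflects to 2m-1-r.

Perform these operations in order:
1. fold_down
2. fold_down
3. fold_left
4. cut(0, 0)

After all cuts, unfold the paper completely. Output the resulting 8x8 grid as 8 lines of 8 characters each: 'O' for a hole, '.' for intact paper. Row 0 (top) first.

Op 1 fold_down: fold axis h@4; visible region now rows[4,8) x cols[0,8) = 4x8
Op 2 fold_down: fold axis h@6; visible region now rows[6,8) x cols[0,8) = 2x8
Op 3 fold_left: fold axis v@4; visible region now rows[6,8) x cols[0,4) = 2x4
Op 4 cut(0, 0): punch at orig (6,0); cuts so far [(6, 0)]; region rows[6,8) x cols[0,4) = 2x4
Unfold 1 (reflect across v@4): 2 holes -> [(6, 0), (6, 7)]
Unfold 2 (reflect across h@6): 4 holes -> [(5, 0), (5, 7), (6, 0), (6, 7)]
Unfold 3 (reflect across h@4): 8 holes -> [(1, 0), (1, 7), (2, 0), (2, 7), (5, 0), (5, 7), (6, 0), (6, 7)]

Answer: ........
O......O
O......O
........
........
O......O
O......O
........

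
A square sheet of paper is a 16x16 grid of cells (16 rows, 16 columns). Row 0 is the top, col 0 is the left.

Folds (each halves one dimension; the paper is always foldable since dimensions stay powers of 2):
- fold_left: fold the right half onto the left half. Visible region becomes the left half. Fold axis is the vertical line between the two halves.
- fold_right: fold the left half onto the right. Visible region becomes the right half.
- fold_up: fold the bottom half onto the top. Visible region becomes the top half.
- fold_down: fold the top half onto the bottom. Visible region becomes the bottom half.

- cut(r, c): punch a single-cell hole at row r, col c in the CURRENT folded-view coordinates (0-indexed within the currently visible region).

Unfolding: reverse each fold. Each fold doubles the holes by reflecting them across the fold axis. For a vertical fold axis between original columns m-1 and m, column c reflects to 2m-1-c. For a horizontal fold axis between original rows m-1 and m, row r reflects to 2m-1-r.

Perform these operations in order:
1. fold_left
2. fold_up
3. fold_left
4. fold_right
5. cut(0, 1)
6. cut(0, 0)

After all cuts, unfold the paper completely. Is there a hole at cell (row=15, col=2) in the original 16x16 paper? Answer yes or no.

Answer: yes

Derivation:
Op 1 fold_left: fold axis v@8; visible region now rows[0,16) x cols[0,8) = 16x8
Op 2 fold_up: fold axis h@8; visible region now rows[0,8) x cols[0,8) = 8x8
Op 3 fold_left: fold axis v@4; visible region now rows[0,8) x cols[0,4) = 8x4
Op 4 fold_right: fold axis v@2; visible region now rows[0,8) x cols[2,4) = 8x2
Op 5 cut(0, 1): punch at orig (0,3); cuts so far [(0, 3)]; region rows[0,8) x cols[2,4) = 8x2
Op 6 cut(0, 0): punch at orig (0,2); cuts so far [(0, 2), (0, 3)]; region rows[0,8) x cols[2,4) = 8x2
Unfold 1 (reflect across v@2): 4 holes -> [(0, 0), (0, 1), (0, 2), (0, 3)]
Unfold 2 (reflect across v@4): 8 holes -> [(0, 0), (0, 1), (0, 2), (0, 3), (0, 4), (0, 5), (0, 6), (0, 7)]
Unfold 3 (reflect across h@8): 16 holes -> [(0, 0), (0, 1), (0, 2), (0, 3), (0, 4), (0, 5), (0, 6), (0, 7), (15, 0), (15, 1), (15, 2), (15, 3), (15, 4), (15, 5), (15, 6), (15, 7)]
Unfold 4 (reflect across v@8): 32 holes -> [(0, 0), (0, 1), (0, 2), (0, 3), (0, 4), (0, 5), (0, 6), (0, 7), (0, 8), (0, 9), (0, 10), (0, 11), (0, 12), (0, 13), (0, 14), (0, 15), (15, 0), (15, 1), (15, 2), (15, 3), (15, 4), (15, 5), (15, 6), (15, 7), (15, 8), (15, 9), (15, 10), (15, 11), (15, 12), (15, 13), (15, 14), (15, 15)]
Holes: [(0, 0), (0, 1), (0, 2), (0, 3), (0, 4), (0, 5), (0, 6), (0, 7), (0, 8), (0, 9), (0, 10), (0, 11), (0, 12), (0, 13), (0, 14), (0, 15), (15, 0), (15, 1), (15, 2), (15, 3), (15, 4), (15, 5), (15, 6), (15, 7), (15, 8), (15, 9), (15, 10), (15, 11), (15, 12), (15, 13), (15, 14), (15, 15)]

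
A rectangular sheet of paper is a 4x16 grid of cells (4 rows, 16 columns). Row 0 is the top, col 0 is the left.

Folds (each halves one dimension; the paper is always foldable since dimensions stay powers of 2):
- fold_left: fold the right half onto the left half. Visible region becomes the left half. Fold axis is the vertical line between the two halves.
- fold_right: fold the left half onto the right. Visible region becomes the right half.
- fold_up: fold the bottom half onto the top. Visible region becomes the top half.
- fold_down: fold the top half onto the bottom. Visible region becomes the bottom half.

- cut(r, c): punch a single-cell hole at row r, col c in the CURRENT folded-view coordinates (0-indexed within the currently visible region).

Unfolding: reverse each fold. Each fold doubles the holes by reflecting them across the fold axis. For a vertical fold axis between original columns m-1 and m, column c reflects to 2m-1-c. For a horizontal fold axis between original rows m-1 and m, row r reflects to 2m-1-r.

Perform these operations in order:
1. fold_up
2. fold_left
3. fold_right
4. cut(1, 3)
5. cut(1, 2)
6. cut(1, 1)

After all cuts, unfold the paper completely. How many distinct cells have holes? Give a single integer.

Op 1 fold_up: fold axis h@2; visible region now rows[0,2) x cols[0,16) = 2x16
Op 2 fold_left: fold axis v@8; visible region now rows[0,2) x cols[0,8) = 2x8
Op 3 fold_right: fold axis v@4; visible region now rows[0,2) x cols[4,8) = 2x4
Op 4 cut(1, 3): punch at orig (1,7); cuts so far [(1, 7)]; region rows[0,2) x cols[4,8) = 2x4
Op 5 cut(1, 2): punch at orig (1,6); cuts so far [(1, 6), (1, 7)]; region rows[0,2) x cols[4,8) = 2x4
Op 6 cut(1, 1): punch at orig (1,5); cuts so far [(1, 5), (1, 6), (1, 7)]; region rows[0,2) x cols[4,8) = 2x4
Unfold 1 (reflect across v@4): 6 holes -> [(1, 0), (1, 1), (1, 2), (1, 5), (1, 6), (1, 7)]
Unfold 2 (reflect across v@8): 12 holes -> [(1, 0), (1, 1), (1, 2), (1, 5), (1, 6), (1, 7), (1, 8), (1, 9), (1, 10), (1, 13), (1, 14), (1, 15)]
Unfold 3 (reflect across h@2): 24 holes -> [(1, 0), (1, 1), (1, 2), (1, 5), (1, 6), (1, 7), (1, 8), (1, 9), (1, 10), (1, 13), (1, 14), (1, 15), (2, 0), (2, 1), (2, 2), (2, 5), (2, 6), (2, 7), (2, 8), (2, 9), (2, 10), (2, 13), (2, 14), (2, 15)]

Answer: 24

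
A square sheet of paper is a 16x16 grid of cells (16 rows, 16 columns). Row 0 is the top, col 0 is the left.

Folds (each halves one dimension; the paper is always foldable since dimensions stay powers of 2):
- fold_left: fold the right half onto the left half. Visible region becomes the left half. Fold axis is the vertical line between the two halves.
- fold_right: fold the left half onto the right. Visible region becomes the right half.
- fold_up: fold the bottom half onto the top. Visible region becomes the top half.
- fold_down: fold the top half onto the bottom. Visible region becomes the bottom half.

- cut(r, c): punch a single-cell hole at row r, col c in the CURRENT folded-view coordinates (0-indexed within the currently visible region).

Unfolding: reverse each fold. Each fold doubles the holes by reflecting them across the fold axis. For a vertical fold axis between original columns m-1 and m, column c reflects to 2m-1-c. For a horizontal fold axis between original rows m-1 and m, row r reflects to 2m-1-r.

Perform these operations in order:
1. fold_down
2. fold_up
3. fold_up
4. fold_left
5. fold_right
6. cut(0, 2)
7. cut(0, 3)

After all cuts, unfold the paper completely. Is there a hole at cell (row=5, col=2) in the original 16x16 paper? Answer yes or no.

Op 1 fold_down: fold axis h@8; visible region now rows[8,16) x cols[0,16) = 8x16
Op 2 fold_up: fold axis h@12; visible region now rows[8,12) x cols[0,16) = 4x16
Op 3 fold_up: fold axis h@10; visible region now rows[8,10) x cols[0,16) = 2x16
Op 4 fold_left: fold axis v@8; visible region now rows[8,10) x cols[0,8) = 2x8
Op 5 fold_right: fold axis v@4; visible region now rows[8,10) x cols[4,8) = 2x4
Op 6 cut(0, 2): punch at orig (8,6); cuts so far [(8, 6)]; region rows[8,10) x cols[4,8) = 2x4
Op 7 cut(0, 3): punch at orig (8,7); cuts so far [(8, 6), (8, 7)]; region rows[8,10) x cols[4,8) = 2x4
Unfold 1 (reflect across v@4): 4 holes -> [(8, 0), (8, 1), (8, 6), (8, 7)]
Unfold 2 (reflect across v@8): 8 holes -> [(8, 0), (8, 1), (8, 6), (8, 7), (8, 8), (8, 9), (8, 14), (8, 15)]
Unfold 3 (reflect across h@10): 16 holes -> [(8, 0), (8, 1), (8, 6), (8, 7), (8, 8), (8, 9), (8, 14), (8, 15), (11, 0), (11, 1), (11, 6), (11, 7), (11, 8), (11, 9), (11, 14), (11, 15)]
Unfold 4 (reflect across h@12): 32 holes -> [(8, 0), (8, 1), (8, 6), (8, 7), (8, 8), (8, 9), (8, 14), (8, 15), (11, 0), (11, 1), (11, 6), (11, 7), (11, 8), (11, 9), (11, 14), (11, 15), (12, 0), (12, 1), (12, 6), (12, 7), (12, 8), (12, 9), (12, 14), (12, 15), (15, 0), (15, 1), (15, 6), (15, 7), (15, 8), (15, 9), (15, 14), (15, 15)]
Unfold 5 (reflect across h@8): 64 holes -> [(0, 0), (0, 1), (0, 6), (0, 7), (0, 8), (0, 9), (0, 14), (0, 15), (3, 0), (3, 1), (3, 6), (3, 7), (3, 8), (3, 9), (3, 14), (3, 15), (4, 0), (4, 1), (4, 6), (4, 7), (4, 8), (4, 9), (4, 14), (4, 15), (7, 0), (7, 1), (7, 6), (7, 7), (7, 8), (7, 9), (7, 14), (7, 15), (8, 0), (8, 1), (8, 6), (8, 7), (8, 8), (8, 9), (8, 14), (8, 15), (11, 0), (11, 1), (11, 6), (11, 7), (11, 8), (11, 9), (11, 14), (11, 15), (12, 0), (12, 1), (12, 6), (12, 7), (12, 8), (12, 9), (12, 14), (12, 15), (15, 0), (15, 1), (15, 6), (15, 7), (15, 8), (15, 9), (15, 14), (15, 15)]
Holes: [(0, 0), (0, 1), (0, 6), (0, 7), (0, 8), (0, 9), (0, 14), (0, 15), (3, 0), (3, 1), (3, 6), (3, 7), (3, 8), (3, 9), (3, 14), (3, 15), (4, 0), (4, 1), (4, 6), (4, 7), (4, 8), (4, 9), (4, 14), (4, 15), (7, 0), (7, 1), (7, 6), (7, 7), (7, 8), (7, 9), (7, 14), (7, 15), (8, 0), (8, 1), (8, 6), (8, 7), (8, 8), (8, 9), (8, 14), (8, 15), (11, 0), (11, 1), (11, 6), (11, 7), (11, 8), (11, 9), (11, 14), (11, 15), (12, 0), (12, 1), (12, 6), (12, 7), (12, 8), (12, 9), (12, 14), (12, 15), (15, 0), (15, 1), (15, 6), (15, 7), (15, 8), (15, 9), (15, 14), (15, 15)]

Answer: no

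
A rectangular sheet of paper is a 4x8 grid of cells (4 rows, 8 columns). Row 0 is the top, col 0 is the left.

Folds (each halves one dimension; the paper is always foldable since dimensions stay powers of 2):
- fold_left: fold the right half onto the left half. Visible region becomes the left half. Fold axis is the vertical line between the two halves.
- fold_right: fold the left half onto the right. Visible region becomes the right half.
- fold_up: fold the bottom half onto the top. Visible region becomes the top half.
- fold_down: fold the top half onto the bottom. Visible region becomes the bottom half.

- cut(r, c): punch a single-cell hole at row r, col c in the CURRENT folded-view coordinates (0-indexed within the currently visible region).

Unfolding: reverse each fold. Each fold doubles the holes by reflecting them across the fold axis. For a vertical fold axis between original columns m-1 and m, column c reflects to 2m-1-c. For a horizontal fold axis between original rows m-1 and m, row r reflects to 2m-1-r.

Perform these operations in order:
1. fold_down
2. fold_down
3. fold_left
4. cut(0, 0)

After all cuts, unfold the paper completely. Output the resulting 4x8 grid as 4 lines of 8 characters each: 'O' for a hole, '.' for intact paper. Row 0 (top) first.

Op 1 fold_down: fold axis h@2; visible region now rows[2,4) x cols[0,8) = 2x8
Op 2 fold_down: fold axis h@3; visible region now rows[3,4) x cols[0,8) = 1x8
Op 3 fold_left: fold axis v@4; visible region now rows[3,4) x cols[0,4) = 1x4
Op 4 cut(0, 0): punch at orig (3,0); cuts so far [(3, 0)]; region rows[3,4) x cols[0,4) = 1x4
Unfold 1 (reflect across v@4): 2 holes -> [(3, 0), (3, 7)]
Unfold 2 (reflect across h@3): 4 holes -> [(2, 0), (2, 7), (3, 0), (3, 7)]
Unfold 3 (reflect across h@2): 8 holes -> [(0, 0), (0, 7), (1, 0), (1, 7), (2, 0), (2, 7), (3, 0), (3, 7)]

Answer: O......O
O......O
O......O
O......O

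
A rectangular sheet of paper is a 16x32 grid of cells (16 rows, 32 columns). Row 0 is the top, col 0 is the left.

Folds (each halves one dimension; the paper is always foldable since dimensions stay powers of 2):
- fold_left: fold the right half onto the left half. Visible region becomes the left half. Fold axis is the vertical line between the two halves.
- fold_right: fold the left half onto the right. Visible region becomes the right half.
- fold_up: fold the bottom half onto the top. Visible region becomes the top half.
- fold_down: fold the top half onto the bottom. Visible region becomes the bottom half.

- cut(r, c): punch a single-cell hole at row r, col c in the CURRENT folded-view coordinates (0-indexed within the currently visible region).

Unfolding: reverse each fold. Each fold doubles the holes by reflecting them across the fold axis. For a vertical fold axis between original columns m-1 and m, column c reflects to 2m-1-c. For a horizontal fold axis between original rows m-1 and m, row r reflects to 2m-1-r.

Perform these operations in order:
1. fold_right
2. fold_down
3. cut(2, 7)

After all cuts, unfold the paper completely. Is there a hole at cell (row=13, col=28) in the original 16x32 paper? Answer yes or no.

Answer: no

Derivation:
Op 1 fold_right: fold axis v@16; visible region now rows[0,16) x cols[16,32) = 16x16
Op 2 fold_down: fold axis h@8; visible region now rows[8,16) x cols[16,32) = 8x16
Op 3 cut(2, 7): punch at orig (10,23); cuts so far [(10, 23)]; region rows[8,16) x cols[16,32) = 8x16
Unfold 1 (reflect across h@8): 2 holes -> [(5, 23), (10, 23)]
Unfold 2 (reflect across v@16): 4 holes -> [(5, 8), (5, 23), (10, 8), (10, 23)]
Holes: [(5, 8), (5, 23), (10, 8), (10, 23)]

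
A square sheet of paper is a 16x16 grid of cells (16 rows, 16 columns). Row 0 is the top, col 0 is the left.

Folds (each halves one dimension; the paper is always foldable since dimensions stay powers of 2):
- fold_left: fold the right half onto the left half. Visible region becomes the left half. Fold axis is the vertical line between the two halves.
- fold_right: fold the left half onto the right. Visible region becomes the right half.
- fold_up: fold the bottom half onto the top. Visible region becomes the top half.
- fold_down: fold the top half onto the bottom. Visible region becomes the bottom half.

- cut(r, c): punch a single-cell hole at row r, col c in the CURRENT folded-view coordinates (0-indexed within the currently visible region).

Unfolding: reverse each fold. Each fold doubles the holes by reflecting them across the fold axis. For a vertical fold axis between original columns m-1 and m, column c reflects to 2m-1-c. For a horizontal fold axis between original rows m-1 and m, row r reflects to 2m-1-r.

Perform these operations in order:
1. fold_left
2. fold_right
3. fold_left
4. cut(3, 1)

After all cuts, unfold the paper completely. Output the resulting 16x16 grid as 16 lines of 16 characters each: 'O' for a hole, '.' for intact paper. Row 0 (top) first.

Op 1 fold_left: fold axis v@8; visible region now rows[0,16) x cols[0,8) = 16x8
Op 2 fold_right: fold axis v@4; visible region now rows[0,16) x cols[4,8) = 16x4
Op 3 fold_left: fold axis v@6; visible region now rows[0,16) x cols[4,6) = 16x2
Op 4 cut(3, 1): punch at orig (3,5); cuts so far [(3, 5)]; region rows[0,16) x cols[4,6) = 16x2
Unfold 1 (reflect across v@6): 2 holes -> [(3, 5), (3, 6)]
Unfold 2 (reflect across v@4): 4 holes -> [(3, 1), (3, 2), (3, 5), (3, 6)]
Unfold 3 (reflect across v@8): 8 holes -> [(3, 1), (3, 2), (3, 5), (3, 6), (3, 9), (3, 10), (3, 13), (3, 14)]

Answer: ................
................
................
.OO..OO..OO..OO.
................
................
................
................
................
................
................
................
................
................
................
................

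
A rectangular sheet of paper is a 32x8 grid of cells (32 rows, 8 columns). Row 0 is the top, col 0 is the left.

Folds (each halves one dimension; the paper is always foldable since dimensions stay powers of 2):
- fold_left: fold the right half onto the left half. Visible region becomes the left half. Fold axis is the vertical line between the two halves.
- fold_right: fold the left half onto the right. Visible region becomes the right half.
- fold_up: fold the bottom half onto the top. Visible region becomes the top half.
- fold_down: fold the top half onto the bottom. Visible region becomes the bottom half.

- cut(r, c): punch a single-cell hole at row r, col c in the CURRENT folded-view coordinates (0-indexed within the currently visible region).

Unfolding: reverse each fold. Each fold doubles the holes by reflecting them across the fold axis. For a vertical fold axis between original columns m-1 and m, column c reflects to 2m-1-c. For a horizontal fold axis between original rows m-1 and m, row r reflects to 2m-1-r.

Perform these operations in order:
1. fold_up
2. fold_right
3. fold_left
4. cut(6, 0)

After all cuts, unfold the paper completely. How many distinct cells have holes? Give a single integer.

Op 1 fold_up: fold axis h@16; visible region now rows[0,16) x cols[0,8) = 16x8
Op 2 fold_right: fold axis v@4; visible region now rows[0,16) x cols[4,8) = 16x4
Op 3 fold_left: fold axis v@6; visible region now rows[0,16) x cols[4,6) = 16x2
Op 4 cut(6, 0): punch at orig (6,4); cuts so far [(6, 4)]; region rows[0,16) x cols[4,6) = 16x2
Unfold 1 (reflect across v@6): 2 holes -> [(6, 4), (6, 7)]
Unfold 2 (reflect across v@4): 4 holes -> [(6, 0), (6, 3), (6, 4), (6, 7)]
Unfold 3 (reflect across h@16): 8 holes -> [(6, 0), (6, 3), (6, 4), (6, 7), (25, 0), (25, 3), (25, 4), (25, 7)]

Answer: 8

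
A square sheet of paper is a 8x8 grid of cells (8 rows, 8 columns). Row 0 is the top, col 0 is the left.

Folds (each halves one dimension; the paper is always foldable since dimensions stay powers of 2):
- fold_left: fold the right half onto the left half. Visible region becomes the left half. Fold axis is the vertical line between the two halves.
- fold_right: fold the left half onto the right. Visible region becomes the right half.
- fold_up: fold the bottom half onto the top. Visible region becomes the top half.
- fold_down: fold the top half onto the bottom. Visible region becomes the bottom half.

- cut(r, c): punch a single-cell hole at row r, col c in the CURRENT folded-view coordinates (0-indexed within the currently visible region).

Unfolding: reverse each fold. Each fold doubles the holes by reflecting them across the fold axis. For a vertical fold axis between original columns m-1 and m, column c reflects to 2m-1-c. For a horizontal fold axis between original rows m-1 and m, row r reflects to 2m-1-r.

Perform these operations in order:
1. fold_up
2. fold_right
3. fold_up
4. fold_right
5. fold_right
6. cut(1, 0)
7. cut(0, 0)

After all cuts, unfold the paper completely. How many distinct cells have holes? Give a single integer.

Op 1 fold_up: fold axis h@4; visible region now rows[0,4) x cols[0,8) = 4x8
Op 2 fold_right: fold axis v@4; visible region now rows[0,4) x cols[4,8) = 4x4
Op 3 fold_up: fold axis h@2; visible region now rows[0,2) x cols[4,8) = 2x4
Op 4 fold_right: fold axis v@6; visible region now rows[0,2) x cols[6,8) = 2x2
Op 5 fold_right: fold axis v@7; visible region now rows[0,2) x cols[7,8) = 2x1
Op 6 cut(1, 0): punch at orig (1,7); cuts so far [(1, 7)]; region rows[0,2) x cols[7,8) = 2x1
Op 7 cut(0, 0): punch at orig (0,7); cuts so far [(0, 7), (1, 7)]; region rows[0,2) x cols[7,8) = 2x1
Unfold 1 (reflect across v@7): 4 holes -> [(0, 6), (0, 7), (1, 6), (1, 7)]
Unfold 2 (reflect across v@6): 8 holes -> [(0, 4), (0, 5), (0, 6), (0, 7), (1, 4), (1, 5), (1, 6), (1, 7)]
Unfold 3 (reflect across h@2): 16 holes -> [(0, 4), (0, 5), (0, 6), (0, 7), (1, 4), (1, 5), (1, 6), (1, 7), (2, 4), (2, 5), (2, 6), (2, 7), (3, 4), (3, 5), (3, 6), (3, 7)]
Unfold 4 (reflect across v@4): 32 holes -> [(0, 0), (0, 1), (0, 2), (0, 3), (0, 4), (0, 5), (0, 6), (0, 7), (1, 0), (1, 1), (1, 2), (1, 3), (1, 4), (1, 5), (1, 6), (1, 7), (2, 0), (2, 1), (2, 2), (2, 3), (2, 4), (2, 5), (2, 6), (2, 7), (3, 0), (3, 1), (3, 2), (3, 3), (3, 4), (3, 5), (3, 6), (3, 7)]
Unfold 5 (reflect across h@4): 64 holes -> [(0, 0), (0, 1), (0, 2), (0, 3), (0, 4), (0, 5), (0, 6), (0, 7), (1, 0), (1, 1), (1, 2), (1, 3), (1, 4), (1, 5), (1, 6), (1, 7), (2, 0), (2, 1), (2, 2), (2, 3), (2, 4), (2, 5), (2, 6), (2, 7), (3, 0), (3, 1), (3, 2), (3, 3), (3, 4), (3, 5), (3, 6), (3, 7), (4, 0), (4, 1), (4, 2), (4, 3), (4, 4), (4, 5), (4, 6), (4, 7), (5, 0), (5, 1), (5, 2), (5, 3), (5, 4), (5, 5), (5, 6), (5, 7), (6, 0), (6, 1), (6, 2), (6, 3), (6, 4), (6, 5), (6, 6), (6, 7), (7, 0), (7, 1), (7, 2), (7, 3), (7, 4), (7, 5), (7, 6), (7, 7)]

Answer: 64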